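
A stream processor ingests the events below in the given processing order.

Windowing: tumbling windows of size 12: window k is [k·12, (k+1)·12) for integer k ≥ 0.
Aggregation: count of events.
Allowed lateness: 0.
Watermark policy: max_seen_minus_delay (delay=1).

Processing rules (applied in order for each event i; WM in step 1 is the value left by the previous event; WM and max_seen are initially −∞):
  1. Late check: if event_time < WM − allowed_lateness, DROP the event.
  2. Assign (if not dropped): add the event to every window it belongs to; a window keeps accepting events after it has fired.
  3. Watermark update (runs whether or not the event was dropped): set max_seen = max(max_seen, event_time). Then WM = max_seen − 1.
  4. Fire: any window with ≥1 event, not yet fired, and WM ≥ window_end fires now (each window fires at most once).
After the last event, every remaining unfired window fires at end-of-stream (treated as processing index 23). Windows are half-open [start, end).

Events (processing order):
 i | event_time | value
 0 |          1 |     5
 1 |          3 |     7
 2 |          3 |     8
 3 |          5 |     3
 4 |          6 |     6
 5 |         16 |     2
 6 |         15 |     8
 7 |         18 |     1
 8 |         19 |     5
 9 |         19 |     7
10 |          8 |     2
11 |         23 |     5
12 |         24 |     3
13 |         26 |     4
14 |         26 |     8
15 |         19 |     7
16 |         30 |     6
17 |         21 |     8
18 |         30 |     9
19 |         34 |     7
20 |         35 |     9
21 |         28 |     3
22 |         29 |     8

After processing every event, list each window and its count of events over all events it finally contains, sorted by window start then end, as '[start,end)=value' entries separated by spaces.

[0,12)=5 [12,24)=6 [24,36)=7

i=0 t=1 v=5: → [0,12); WM=0
i=1 t=3 v=7: → [0,12); WM=2
i=2 t=3 v=8: → [0,12); WM=2
i=3 t=5 v=3: → [0,12); WM=4
i=4 t=6 v=6: → [0,12); WM=5
i=5 t=16 v=2: → [12,24); WM=15; [0,12) fires=5
i=6 t=15 v=8: → [12,24); WM=15
i=7 t=18 v=1: → [12,24); WM=17
i=8 t=19 v=5: → [12,24); WM=18
i=9 t=19 v=7: → [12,24); WM=18
i=10 t=8 v=2: DROP (t<18-0); WM=18
i=11 t=23 v=5: → [12,24); WM=22
i=12 t=24 v=3: → [24,36); WM=23
i=13 t=26 v=4: → [24,36); WM=25; [12,24) fires=6
i=14 t=26 v=8: → [24,36); WM=25
i=15 t=19 v=7: DROP (t<25-0); WM=25
i=16 t=30 v=6: → [24,36); WM=29
i=17 t=21 v=8: DROP (t<29-0); WM=29
i=18 t=30 v=9: → [24,36); WM=29
i=19 t=34 v=7: → [24,36); WM=33
i=20 t=35 v=9: → [24,36); WM=34
i=21 t=28 v=3: DROP (t<34-0); WM=34
i=22 t=29 v=8: DROP (t<34-0); WM=34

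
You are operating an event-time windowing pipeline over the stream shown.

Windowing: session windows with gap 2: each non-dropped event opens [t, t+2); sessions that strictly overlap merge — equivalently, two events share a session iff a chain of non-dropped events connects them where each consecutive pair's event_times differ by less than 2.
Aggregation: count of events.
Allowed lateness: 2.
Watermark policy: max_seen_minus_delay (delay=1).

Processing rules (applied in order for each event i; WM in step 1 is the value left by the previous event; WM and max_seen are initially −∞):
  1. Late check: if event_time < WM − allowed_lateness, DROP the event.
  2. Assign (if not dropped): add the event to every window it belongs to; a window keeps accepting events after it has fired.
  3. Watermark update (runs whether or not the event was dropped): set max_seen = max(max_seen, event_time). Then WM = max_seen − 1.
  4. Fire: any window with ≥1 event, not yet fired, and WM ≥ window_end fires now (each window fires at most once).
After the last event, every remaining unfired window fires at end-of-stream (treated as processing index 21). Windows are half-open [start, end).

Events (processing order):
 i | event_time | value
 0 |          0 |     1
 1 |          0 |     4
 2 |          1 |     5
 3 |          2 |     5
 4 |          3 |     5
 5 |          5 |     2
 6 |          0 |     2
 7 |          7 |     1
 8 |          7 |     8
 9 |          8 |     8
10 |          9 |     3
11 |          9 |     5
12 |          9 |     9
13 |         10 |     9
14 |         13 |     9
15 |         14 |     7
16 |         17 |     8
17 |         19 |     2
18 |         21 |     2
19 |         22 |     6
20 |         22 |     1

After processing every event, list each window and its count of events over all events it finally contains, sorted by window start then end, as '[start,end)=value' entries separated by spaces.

i=0 t=0 v=1: → [0,2); WM=-1
i=1 t=0 v=4: → [0,2); WM=-1
i=2 t=1 v=5: → [0,3); WM=0
i=3 t=2 v=5: → [0,4); WM=1
i=4 t=3 v=5: → [0,5); WM=2
i=5 t=5 v=2: → [5,7); WM=4
i=6 t=0 v=2: DROP (t<4-2); WM=4
i=7 t=7 v=1: → [7,9); WM=6
i=8 t=7 v=8: → [7,9); WM=6
i=9 t=8 v=8: → [7,10); WM=7
i=10 t=9 v=3: → [7,11); WM=8
i=11 t=9 v=5: → [7,11); WM=8
i=12 t=9 v=9: → [7,11); WM=8
i=13 t=10 v=9: → [7,12); WM=9
i=14 t=13 v=9: → [13,15); WM=12
i=15 t=14 v=7: → [13,16); WM=13
i=16 t=17 v=8: → [17,19); WM=16
i=17 t=19 v=2: → [19,21); WM=18
i=18 t=21 v=2: → [21,23); WM=20
i=19 t=22 v=6: → [21,24); WM=21
i=20 t=22 v=1: → [21,24); WM=21

[0,5)=5 [5,7)=1 [7,12)=7 [13,16)=2 [17,19)=1 [19,21)=1 [21,24)=3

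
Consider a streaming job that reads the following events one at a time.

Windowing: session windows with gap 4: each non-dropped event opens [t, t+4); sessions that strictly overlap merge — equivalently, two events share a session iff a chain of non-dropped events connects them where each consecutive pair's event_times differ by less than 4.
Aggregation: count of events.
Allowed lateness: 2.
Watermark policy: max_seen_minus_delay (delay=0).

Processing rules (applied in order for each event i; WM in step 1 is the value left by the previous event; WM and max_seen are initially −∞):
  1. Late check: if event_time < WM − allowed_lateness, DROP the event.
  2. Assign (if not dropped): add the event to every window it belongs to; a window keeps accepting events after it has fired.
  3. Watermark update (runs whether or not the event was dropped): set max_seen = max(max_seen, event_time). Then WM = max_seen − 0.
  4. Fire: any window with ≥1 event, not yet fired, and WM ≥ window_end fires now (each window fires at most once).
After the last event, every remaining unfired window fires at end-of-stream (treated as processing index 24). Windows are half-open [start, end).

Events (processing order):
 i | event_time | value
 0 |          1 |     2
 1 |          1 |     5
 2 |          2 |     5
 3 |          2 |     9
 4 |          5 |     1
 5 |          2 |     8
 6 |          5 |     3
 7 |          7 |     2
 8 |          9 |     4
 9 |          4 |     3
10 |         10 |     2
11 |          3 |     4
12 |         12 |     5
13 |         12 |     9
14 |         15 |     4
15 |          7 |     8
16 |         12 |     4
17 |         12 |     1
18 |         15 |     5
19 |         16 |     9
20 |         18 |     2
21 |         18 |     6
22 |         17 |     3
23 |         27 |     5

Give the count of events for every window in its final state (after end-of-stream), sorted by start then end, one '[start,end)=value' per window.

[1,22)=17 [27,31)=1

i=0 t=1 v=2: → [1,5); WM=1
i=1 t=1 v=5: → [1,5); WM=1
i=2 t=2 v=5: → [1,6); WM=2
i=3 t=2 v=9: → [1,6); WM=2
i=4 t=5 v=1: → [1,9); WM=5
i=5 t=2 v=8: DROP (t<5-2); WM=5
i=6 t=5 v=3: → [1,9); WM=5
i=7 t=7 v=2: → [1,11); WM=7
i=8 t=9 v=4: → [1,13); WM=9
i=9 t=4 v=3: DROP (t<9-2); WM=9
i=10 t=10 v=2: → [1,14); WM=10
i=11 t=3 v=4: DROP (t<10-2); WM=10
i=12 t=12 v=5: → [1,16); WM=12
i=13 t=12 v=9: → [1,16); WM=12
i=14 t=15 v=4: → [1,19); WM=15
i=15 t=7 v=8: DROP (t<15-2); WM=15
i=16 t=12 v=4: DROP (t<15-2); WM=15
i=17 t=12 v=1: DROP (t<15-2); WM=15
i=18 t=15 v=5: → [1,19); WM=15
i=19 t=16 v=9: → [1,20); WM=16
i=20 t=18 v=2: → [1,22); WM=18
i=21 t=18 v=6: → [1,22); WM=18
i=22 t=17 v=3: → [1,22); WM=18
i=23 t=27 v=5: → [27,31); WM=27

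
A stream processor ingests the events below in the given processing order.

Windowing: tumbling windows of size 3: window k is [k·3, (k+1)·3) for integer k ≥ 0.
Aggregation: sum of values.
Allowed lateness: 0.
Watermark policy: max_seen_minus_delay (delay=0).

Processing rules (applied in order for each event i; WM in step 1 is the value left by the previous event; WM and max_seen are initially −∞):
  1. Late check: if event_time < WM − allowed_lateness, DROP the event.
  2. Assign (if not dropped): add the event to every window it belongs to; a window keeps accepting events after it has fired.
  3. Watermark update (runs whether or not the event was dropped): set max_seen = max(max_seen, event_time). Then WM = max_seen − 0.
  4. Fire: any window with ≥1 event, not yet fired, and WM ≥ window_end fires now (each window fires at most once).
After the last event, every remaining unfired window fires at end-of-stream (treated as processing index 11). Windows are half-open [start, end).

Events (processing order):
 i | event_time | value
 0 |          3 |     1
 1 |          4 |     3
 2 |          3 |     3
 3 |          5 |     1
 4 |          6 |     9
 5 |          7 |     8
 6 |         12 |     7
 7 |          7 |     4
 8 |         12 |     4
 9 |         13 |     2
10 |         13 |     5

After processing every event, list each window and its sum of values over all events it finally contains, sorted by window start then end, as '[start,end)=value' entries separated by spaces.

[3,6)=5 [6,9)=17 [12,15)=18

i=0 t=3 v=1: → [3,6); WM=3
i=1 t=4 v=3: → [3,6); WM=4
i=2 t=3 v=3: DROP (t<4-0); WM=4
i=3 t=5 v=1: → [3,6); WM=5
i=4 t=6 v=9: → [6,9); WM=6; [3,6) fires=5
i=5 t=7 v=8: → [6,9); WM=7
i=6 t=12 v=7: → [12,15); WM=12; [6,9) fires=17
i=7 t=7 v=4: DROP (t<12-0); WM=12
i=8 t=12 v=4: → [12,15); WM=12
i=9 t=13 v=2: → [12,15); WM=13
i=10 t=13 v=5: → [12,15); WM=13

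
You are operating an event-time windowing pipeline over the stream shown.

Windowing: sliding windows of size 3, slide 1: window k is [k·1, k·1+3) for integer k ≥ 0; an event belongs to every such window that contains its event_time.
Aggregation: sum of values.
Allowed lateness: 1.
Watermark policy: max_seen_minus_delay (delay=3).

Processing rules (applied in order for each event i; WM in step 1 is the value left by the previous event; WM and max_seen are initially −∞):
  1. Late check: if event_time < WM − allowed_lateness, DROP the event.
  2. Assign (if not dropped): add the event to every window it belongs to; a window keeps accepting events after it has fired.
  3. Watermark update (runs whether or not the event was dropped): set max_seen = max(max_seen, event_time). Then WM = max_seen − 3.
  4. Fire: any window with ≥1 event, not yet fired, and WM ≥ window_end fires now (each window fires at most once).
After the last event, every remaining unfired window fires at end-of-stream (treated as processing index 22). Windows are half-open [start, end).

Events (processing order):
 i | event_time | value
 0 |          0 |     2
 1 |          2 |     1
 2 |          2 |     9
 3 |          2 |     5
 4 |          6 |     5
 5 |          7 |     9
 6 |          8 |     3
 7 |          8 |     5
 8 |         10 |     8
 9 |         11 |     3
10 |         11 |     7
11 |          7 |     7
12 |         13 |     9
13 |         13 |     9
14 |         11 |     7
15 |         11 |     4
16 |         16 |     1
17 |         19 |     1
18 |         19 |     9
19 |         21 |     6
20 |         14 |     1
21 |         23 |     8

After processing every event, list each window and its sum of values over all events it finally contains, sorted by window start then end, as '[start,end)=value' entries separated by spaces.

i=0 t=0 v=2: → [0,3); WM=-3
i=1 t=2 v=1: → [2,5),[1,4),[0,3); WM=-1
i=2 t=2 v=9: → [2,5),[1,4),[0,3); WM=-1
i=3 t=2 v=5: → [2,5),[1,4),[0,3); WM=-1
i=4 t=6 v=5: → [6,9),[5,8),[4,7); WM=3; [0,3) fires=17
i=5 t=7 v=9: → [7,10),[6,9),[5,8); WM=4; [1,4) fires=15
i=6 t=8 v=3: → [8,11),[7,10),[6,9); WM=5; [2,5) fires=15
i=7 t=8 v=5: → [8,11),[7,10),[6,9); WM=5
i=8 t=10 v=8: → [10,13),[9,12),[8,11); WM=7; [4,7) fires=5
i=9 t=11 v=3: → [11,14),[10,13),[9,12); WM=8; [5,8) fires=14
i=10 t=11 v=7: → [11,14),[10,13),[9,12); WM=8
i=11 t=7 v=7: → [7,10),[6,9),[5,8); WM=8
i=12 t=13 v=9: → [13,16),[12,15),[11,14); WM=10; [6,9) fires=29 [7,10) fires=24
i=13 t=13 v=9: → [13,16),[12,15),[11,14); WM=10
i=14 t=11 v=7: → [11,14),[10,13),[9,12); WM=10
i=15 t=11 v=4: → [11,14),[10,13),[9,12); WM=10
i=16 t=16 v=1: → [16,19),[15,18),[14,17); WM=13; [8,11) fires=16 [9,12) fires=29 [10,13) fires=29
i=17 t=19 v=1: → [19,22),[18,21),[17,20); WM=16; [11,14) fires=39 [12,15) fires=18 [13,16) fires=18
i=18 t=19 v=9: → [19,22),[18,21),[17,20); WM=16
i=19 t=21 v=6: → [21,24),[20,23),[19,22); WM=18; [14,17) fires=1 [15,18) fires=1
i=20 t=14 v=1: DROP (t<18-1); WM=18
i=21 t=23 v=8: → [23,26),[22,25),[21,24); WM=20; [16,19) fires=1 [17,20) fires=10

[0,3)=17 [1,4)=15 [2,5)=15 [4,7)=5 [5,8)=21 [6,9)=29 [7,10)=24 [8,11)=16 [9,12)=29 [10,13)=29 [11,14)=39 [12,15)=18 [13,16)=18 [14,17)=1 [15,18)=1 [16,19)=1 [17,20)=10 [18,21)=10 [19,22)=16 [20,23)=6 [21,24)=14 [22,25)=8 [23,26)=8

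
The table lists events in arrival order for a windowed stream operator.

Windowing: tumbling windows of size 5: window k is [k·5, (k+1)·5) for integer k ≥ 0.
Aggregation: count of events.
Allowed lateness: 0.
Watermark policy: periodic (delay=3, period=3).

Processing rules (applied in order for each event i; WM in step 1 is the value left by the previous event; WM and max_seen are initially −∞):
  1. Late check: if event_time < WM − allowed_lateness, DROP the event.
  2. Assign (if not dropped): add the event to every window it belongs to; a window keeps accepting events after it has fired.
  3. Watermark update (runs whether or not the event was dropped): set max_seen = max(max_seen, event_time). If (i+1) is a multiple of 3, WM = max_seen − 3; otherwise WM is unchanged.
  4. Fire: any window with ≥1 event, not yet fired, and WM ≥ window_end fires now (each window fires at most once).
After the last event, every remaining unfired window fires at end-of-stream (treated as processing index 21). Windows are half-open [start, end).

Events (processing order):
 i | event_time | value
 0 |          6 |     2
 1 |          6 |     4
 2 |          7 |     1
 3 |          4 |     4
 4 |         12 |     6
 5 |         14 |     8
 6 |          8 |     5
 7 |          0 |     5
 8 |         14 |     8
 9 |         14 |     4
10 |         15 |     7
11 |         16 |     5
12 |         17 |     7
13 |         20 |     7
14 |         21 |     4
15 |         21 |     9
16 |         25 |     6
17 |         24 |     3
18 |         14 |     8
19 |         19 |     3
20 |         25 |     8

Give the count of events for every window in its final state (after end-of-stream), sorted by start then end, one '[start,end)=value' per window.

i=0 t=6 v=2: → [5,10); WM=−∞
i=1 t=6 v=4: → [5,10); WM=−∞
i=2 t=7 v=1: → [5,10); WM=4
i=3 t=4 v=4: → [0,5); WM=4
i=4 t=12 v=6: → [10,15); WM=4
i=5 t=14 v=8: → [10,15); WM=11; [0,5) fires=1 [5,10) fires=3
i=6 t=8 v=5: DROP (t<11-0); WM=11
i=7 t=0 v=5: DROP (t<11-0); WM=11
i=8 t=14 v=8: → [10,15); WM=11
i=9 t=14 v=4: → [10,15); WM=11
i=10 t=15 v=7: → [15,20); WM=11
i=11 t=16 v=5: → [15,20); WM=13
i=12 t=17 v=7: → [15,20); WM=13
i=13 t=20 v=7: → [20,25); WM=13
i=14 t=21 v=4: → [20,25); WM=18; [10,15) fires=4
i=15 t=21 v=9: → [20,25); WM=18
i=16 t=25 v=6: → [25,30); WM=18
i=17 t=24 v=3: → [20,25); WM=22; [15,20) fires=3
i=18 t=14 v=8: DROP (t<22-0); WM=22
i=19 t=19 v=3: DROP (t<22-0); WM=22
i=20 t=25 v=8: → [25,30); WM=22

[0,5)=1 [5,10)=3 [10,15)=4 [15,20)=3 [20,25)=4 [25,30)=2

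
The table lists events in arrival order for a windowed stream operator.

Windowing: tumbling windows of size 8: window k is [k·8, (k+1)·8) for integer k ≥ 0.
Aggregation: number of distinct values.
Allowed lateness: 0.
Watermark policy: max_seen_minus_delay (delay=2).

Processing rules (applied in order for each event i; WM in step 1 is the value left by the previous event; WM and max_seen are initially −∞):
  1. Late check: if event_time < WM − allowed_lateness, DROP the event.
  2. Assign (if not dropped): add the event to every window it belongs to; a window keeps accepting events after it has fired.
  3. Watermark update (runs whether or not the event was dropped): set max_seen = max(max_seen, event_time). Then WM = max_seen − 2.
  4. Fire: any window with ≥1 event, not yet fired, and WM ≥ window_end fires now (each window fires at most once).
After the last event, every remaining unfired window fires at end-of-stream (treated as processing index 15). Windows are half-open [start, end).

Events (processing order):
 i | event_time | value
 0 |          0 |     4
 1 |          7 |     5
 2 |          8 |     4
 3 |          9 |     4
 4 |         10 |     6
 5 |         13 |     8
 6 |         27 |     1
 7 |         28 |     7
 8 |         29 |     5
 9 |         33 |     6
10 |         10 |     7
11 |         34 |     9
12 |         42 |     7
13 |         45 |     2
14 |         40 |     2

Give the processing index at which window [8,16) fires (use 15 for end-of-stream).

i=0 t=0 v=4: → [0,8); WM=-2
i=1 t=7 v=5: → [0,8); WM=5
i=2 t=8 v=4: → [8,16); WM=6
i=3 t=9 v=4: → [8,16); WM=7
i=4 t=10 v=6: → [8,16); WM=8; [0,8) fires=2
i=5 t=13 v=8: → [8,16); WM=11
i=6 t=27 v=1: → [24,32); WM=25; [8,16) fires=3
i=7 t=28 v=7: → [24,32); WM=26
i=8 t=29 v=5: → [24,32); WM=27
i=9 t=33 v=6: → [32,40); WM=31
i=10 t=10 v=7: DROP (t<31-0); WM=31
i=11 t=34 v=9: → [32,40); WM=32; [24,32) fires=3
i=12 t=42 v=7: → [40,48); WM=40; [32,40) fires=2
i=13 t=45 v=2: → [40,48); WM=43
i=14 t=40 v=2: DROP (t<43-0); WM=43

6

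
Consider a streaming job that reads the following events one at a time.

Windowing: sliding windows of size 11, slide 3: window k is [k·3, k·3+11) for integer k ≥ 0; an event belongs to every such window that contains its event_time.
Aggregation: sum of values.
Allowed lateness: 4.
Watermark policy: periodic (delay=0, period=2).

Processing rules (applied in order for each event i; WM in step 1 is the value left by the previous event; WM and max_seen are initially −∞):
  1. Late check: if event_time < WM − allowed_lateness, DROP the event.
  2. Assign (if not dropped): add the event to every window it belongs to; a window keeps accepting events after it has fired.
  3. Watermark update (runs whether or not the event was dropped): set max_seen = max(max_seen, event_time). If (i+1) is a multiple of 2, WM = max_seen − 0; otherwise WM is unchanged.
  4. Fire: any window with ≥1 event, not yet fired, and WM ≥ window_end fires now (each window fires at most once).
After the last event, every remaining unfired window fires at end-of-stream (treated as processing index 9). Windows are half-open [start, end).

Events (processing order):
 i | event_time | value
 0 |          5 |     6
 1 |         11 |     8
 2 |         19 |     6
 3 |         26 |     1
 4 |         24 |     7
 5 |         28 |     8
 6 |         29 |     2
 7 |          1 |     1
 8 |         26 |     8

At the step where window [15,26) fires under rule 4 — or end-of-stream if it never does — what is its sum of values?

6

i=0 t=5 v=6: → [3,14),[0,11); WM=−∞
i=1 t=11 v=8: → [9,20),[6,17),[3,14); WM=11; [0,11) fires=6
i=2 t=19 v=6: → [18,29),[15,26),[12,23),[9,20); WM=11
i=3 t=26 v=1: → [24,35),[21,32),[18,29); WM=26; [3,14) fires=14 [6,17) fires=8 [9,20) fires=14 [12,23) fires=6 [15,26) fires=6
i=4 t=24 v=7: → [24,35),[21,32),[18,29),[15,26); WM=26
i=5 t=28 v=8: → [27,38),[24,35),[21,32),[18,29); WM=28
i=6 t=29 v=2: → [27,38),[24,35),[21,32); WM=28
i=7 t=1 v=1: DROP (t<28-4); WM=29; [18,29) fires=22
i=8 t=26 v=8: → [24,35),[21,32),[18,29); WM=29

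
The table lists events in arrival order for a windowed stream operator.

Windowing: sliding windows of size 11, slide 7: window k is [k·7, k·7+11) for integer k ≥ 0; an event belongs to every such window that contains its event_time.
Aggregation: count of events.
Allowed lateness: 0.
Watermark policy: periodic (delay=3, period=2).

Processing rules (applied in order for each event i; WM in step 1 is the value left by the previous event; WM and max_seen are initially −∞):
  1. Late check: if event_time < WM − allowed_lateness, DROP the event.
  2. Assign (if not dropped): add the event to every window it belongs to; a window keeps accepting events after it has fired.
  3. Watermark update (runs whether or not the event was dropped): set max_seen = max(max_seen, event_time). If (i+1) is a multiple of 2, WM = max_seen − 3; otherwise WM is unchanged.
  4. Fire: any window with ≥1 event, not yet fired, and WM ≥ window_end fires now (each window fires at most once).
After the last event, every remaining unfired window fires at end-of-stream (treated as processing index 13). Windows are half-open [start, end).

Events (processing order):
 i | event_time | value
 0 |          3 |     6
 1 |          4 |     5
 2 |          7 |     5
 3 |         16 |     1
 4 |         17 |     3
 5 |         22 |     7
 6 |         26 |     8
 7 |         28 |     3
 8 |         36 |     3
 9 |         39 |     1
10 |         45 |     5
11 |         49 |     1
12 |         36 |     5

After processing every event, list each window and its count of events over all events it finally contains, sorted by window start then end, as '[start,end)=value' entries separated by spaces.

[0,11)=3 [7,18)=3 [14,25)=3 [21,32)=3 [28,39)=2 [35,46)=3 [42,53)=2 [49,60)=1

i=0 t=3 v=6: → [0,11); WM=−∞
i=1 t=4 v=5: → [0,11); WM=1
i=2 t=7 v=5: → [7,18),[0,11); WM=1
i=3 t=16 v=1: → [14,25),[7,18); WM=13; [0,11) fires=3
i=4 t=17 v=3: → [14,25),[7,18); WM=13
i=5 t=22 v=7: → [21,32),[14,25); WM=19; [7,18) fires=3
i=6 t=26 v=8: → [21,32); WM=19
i=7 t=28 v=3: → [28,39),[21,32); WM=25; [14,25) fires=3
i=8 t=36 v=3: → [35,46),[28,39); WM=25
i=9 t=39 v=1: → [35,46); WM=36; [21,32) fires=3
i=10 t=45 v=5: → [42,53),[35,46); WM=36
i=11 t=49 v=1: → [49,60),[42,53); WM=46; [28,39) fires=2 [35,46) fires=3
i=12 t=36 v=5: DROP (t<46-0); WM=46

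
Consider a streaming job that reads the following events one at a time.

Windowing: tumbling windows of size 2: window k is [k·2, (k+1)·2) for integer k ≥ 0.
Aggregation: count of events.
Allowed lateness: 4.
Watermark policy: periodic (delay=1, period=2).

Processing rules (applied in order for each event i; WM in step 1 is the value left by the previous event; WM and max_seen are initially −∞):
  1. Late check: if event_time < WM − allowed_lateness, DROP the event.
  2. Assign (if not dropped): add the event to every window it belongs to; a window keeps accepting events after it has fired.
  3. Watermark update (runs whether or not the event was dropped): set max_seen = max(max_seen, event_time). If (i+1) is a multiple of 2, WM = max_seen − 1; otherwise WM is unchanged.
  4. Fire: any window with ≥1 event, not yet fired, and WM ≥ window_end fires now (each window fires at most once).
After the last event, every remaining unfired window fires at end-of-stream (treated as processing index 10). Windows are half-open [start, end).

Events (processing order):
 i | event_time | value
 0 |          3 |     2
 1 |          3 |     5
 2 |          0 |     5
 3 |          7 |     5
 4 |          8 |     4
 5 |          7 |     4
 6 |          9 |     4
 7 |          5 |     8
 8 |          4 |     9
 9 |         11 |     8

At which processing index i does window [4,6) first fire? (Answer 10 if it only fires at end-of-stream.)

7

i=0 t=3 v=2: → [2,4); WM=−∞
i=1 t=3 v=5: → [2,4); WM=2
i=2 t=0 v=5: → [0,2); WM=2; [0,2) fires=1
i=3 t=7 v=5: → [6,8); WM=6; [2,4) fires=2
i=4 t=8 v=4: → [8,10); WM=6
i=5 t=7 v=4: → [6,8); WM=7
i=6 t=9 v=4: → [8,10); WM=7
i=7 t=5 v=8: → [4,6); WM=8; [4,6) fires=1 [6,8) fires=2
i=8 t=4 v=9: → [4,6); WM=8
i=9 t=11 v=8: → [10,12); WM=10; [8,10) fires=2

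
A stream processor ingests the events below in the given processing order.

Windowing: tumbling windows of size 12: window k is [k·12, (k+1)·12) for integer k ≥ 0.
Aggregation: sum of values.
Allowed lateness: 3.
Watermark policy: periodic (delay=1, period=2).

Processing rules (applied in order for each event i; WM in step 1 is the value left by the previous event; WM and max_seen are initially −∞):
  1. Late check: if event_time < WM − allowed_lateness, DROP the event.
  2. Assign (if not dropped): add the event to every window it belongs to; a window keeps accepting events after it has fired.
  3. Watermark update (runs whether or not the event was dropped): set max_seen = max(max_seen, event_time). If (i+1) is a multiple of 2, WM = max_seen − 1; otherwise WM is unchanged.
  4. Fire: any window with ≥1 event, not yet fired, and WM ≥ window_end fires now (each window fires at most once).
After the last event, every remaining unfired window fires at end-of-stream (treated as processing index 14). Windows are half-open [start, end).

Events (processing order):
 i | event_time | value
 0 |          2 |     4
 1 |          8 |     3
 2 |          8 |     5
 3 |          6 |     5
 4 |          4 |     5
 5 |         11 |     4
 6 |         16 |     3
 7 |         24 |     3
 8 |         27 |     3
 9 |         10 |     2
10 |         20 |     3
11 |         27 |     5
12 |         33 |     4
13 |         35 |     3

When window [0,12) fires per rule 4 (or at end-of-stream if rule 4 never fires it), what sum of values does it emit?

i=0 t=2 v=4: → [0,12); WM=−∞
i=1 t=8 v=3: → [0,12); WM=7
i=2 t=8 v=5: → [0,12); WM=7
i=3 t=6 v=5: → [0,12); WM=7
i=4 t=4 v=5: → [0,12); WM=7
i=5 t=11 v=4: → [0,12); WM=10
i=6 t=16 v=3: → [12,24); WM=10
i=7 t=24 v=3: → [24,36); WM=23; [0,12) fires=26
i=8 t=27 v=3: → [24,36); WM=23
i=9 t=10 v=2: DROP (t<23-3); WM=26; [12,24) fires=3
i=10 t=20 v=3: DROP (t<26-3); WM=26
i=11 t=27 v=5: → [24,36); WM=26
i=12 t=33 v=4: → [24,36); WM=26
i=13 t=35 v=3: → [24,36); WM=34

26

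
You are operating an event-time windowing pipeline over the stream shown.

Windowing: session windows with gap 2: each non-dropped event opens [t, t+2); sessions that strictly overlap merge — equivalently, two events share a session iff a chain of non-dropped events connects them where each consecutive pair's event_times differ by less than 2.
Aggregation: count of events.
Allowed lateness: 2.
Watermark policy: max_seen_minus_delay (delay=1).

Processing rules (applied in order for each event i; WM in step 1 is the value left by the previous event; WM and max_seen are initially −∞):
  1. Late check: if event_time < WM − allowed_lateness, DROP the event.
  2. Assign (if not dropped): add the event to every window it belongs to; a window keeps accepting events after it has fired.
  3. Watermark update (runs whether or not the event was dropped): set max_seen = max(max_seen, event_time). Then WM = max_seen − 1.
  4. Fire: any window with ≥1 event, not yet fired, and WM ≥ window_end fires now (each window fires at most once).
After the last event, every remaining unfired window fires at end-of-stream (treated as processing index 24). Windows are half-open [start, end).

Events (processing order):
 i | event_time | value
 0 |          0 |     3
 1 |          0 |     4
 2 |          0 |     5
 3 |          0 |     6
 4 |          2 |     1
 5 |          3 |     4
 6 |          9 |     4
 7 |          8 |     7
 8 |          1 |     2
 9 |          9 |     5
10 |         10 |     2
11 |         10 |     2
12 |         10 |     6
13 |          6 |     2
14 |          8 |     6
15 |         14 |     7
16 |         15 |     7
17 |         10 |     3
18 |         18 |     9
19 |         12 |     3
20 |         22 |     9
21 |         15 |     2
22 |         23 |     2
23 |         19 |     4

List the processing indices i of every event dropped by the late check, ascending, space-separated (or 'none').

i=0 t=0 v=3: → [0,2); WM=-1
i=1 t=0 v=4: → [0,2); WM=-1
i=2 t=0 v=5: → [0,2); WM=-1
i=3 t=0 v=6: → [0,2); WM=-1
i=4 t=2 v=1: → [2,4); WM=1
i=5 t=3 v=4: → [2,5); WM=2
i=6 t=9 v=4: → [9,11); WM=8
i=7 t=8 v=7: → [8,11); WM=8
i=8 t=1 v=2: DROP (t<8-2); WM=8
i=9 t=9 v=5: → [8,11); WM=8
i=10 t=10 v=2: → [8,12); WM=9
i=11 t=10 v=2: → [8,12); WM=9
i=12 t=10 v=6: → [8,12); WM=9
i=13 t=6 v=2: DROP (t<9-2); WM=9
i=14 t=8 v=6: → [8,12); WM=9
i=15 t=14 v=7: → [14,16); WM=13
i=16 t=15 v=7: → [14,17); WM=14
i=17 t=10 v=3: DROP (t<14-2); WM=14
i=18 t=18 v=9: → [18,20); WM=17
i=19 t=12 v=3: DROP (t<17-2); WM=17
i=20 t=22 v=9: → [22,24); WM=21
i=21 t=15 v=2: DROP (t<21-2); WM=21
i=22 t=23 v=2: → [22,25); WM=22
i=23 t=19 v=4: DROP (t<22-2); WM=22

8 13 17 19 21 23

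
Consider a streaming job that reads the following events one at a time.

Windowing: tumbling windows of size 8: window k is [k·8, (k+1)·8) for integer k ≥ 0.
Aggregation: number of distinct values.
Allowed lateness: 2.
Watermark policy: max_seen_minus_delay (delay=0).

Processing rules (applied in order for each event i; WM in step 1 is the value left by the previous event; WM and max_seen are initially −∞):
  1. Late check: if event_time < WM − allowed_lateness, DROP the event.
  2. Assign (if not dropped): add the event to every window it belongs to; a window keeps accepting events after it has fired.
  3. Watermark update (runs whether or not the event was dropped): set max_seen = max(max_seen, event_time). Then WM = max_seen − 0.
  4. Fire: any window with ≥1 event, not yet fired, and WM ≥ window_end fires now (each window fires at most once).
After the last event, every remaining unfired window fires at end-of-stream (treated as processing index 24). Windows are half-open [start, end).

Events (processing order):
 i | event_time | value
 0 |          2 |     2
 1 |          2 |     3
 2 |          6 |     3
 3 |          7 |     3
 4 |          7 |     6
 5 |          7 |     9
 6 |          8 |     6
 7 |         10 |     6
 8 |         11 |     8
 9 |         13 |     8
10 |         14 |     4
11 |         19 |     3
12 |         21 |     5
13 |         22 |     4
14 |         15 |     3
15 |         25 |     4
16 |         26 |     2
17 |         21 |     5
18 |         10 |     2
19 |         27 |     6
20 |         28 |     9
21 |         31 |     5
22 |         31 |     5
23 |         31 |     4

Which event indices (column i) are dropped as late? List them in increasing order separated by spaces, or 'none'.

i=0 t=2 v=2: → [0,8); WM=2
i=1 t=2 v=3: → [0,8); WM=2
i=2 t=6 v=3: → [0,8); WM=6
i=3 t=7 v=3: → [0,8); WM=7
i=4 t=7 v=6: → [0,8); WM=7
i=5 t=7 v=9: → [0,8); WM=7
i=6 t=8 v=6: → [8,16); WM=8; [0,8) fires=4
i=7 t=10 v=6: → [8,16); WM=10
i=8 t=11 v=8: → [8,16); WM=11
i=9 t=13 v=8: → [8,16); WM=13
i=10 t=14 v=4: → [8,16); WM=14
i=11 t=19 v=3: → [16,24); WM=19; [8,16) fires=3
i=12 t=21 v=5: → [16,24); WM=21
i=13 t=22 v=4: → [16,24); WM=22
i=14 t=15 v=3: DROP (t<22-2); WM=22
i=15 t=25 v=4: → [24,32); WM=25; [16,24) fires=3
i=16 t=26 v=2: → [24,32); WM=26
i=17 t=21 v=5: DROP (t<26-2); WM=26
i=18 t=10 v=2: DROP (t<26-2); WM=26
i=19 t=27 v=6: → [24,32); WM=27
i=20 t=28 v=9: → [24,32); WM=28
i=21 t=31 v=5: → [24,32); WM=31
i=22 t=31 v=5: → [24,32); WM=31
i=23 t=31 v=4: → [24,32); WM=31

14 17 18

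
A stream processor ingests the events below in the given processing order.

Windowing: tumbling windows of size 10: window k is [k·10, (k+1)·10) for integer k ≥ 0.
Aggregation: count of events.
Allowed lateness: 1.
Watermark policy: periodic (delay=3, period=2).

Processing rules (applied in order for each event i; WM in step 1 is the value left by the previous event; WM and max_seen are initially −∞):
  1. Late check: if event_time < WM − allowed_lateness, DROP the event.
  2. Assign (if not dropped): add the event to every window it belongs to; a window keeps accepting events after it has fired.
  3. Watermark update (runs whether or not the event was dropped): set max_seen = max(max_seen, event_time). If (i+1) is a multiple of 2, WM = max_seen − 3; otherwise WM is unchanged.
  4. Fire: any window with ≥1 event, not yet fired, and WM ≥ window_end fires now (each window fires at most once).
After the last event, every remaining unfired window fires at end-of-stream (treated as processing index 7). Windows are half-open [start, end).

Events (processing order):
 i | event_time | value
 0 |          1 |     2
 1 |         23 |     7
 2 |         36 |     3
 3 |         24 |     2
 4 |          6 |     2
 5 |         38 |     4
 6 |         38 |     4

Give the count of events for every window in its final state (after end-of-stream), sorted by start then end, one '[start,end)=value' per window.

[0,10)=1 [20,30)=2 [30,40)=3

i=0 t=1 v=2: → [0,10); WM=−∞
i=1 t=23 v=7: → [20,30); WM=20; [0,10) fires=1
i=2 t=36 v=3: → [30,40); WM=20
i=3 t=24 v=2: → [20,30); WM=33; [20,30) fires=2
i=4 t=6 v=2: DROP (t<33-1); WM=33
i=5 t=38 v=4: → [30,40); WM=35
i=6 t=38 v=4: → [30,40); WM=35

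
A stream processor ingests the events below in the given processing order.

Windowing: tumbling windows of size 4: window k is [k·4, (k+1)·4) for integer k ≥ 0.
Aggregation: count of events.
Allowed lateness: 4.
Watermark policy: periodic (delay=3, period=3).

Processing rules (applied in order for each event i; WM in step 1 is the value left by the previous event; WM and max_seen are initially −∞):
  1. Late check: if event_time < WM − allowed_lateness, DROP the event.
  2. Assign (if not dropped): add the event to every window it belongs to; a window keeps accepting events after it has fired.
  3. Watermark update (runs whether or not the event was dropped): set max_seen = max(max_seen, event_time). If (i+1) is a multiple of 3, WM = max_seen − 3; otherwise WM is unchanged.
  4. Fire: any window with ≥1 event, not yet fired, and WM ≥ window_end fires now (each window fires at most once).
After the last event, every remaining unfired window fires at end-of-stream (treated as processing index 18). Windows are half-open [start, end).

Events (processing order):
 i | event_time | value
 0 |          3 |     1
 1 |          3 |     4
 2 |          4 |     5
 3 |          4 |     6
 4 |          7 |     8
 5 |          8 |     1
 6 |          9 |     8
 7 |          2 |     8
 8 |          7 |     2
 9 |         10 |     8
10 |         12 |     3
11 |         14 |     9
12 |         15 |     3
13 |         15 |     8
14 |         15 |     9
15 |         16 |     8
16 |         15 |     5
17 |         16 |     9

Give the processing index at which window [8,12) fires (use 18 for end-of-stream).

i=0 t=3 v=1: → [0,4); WM=−∞
i=1 t=3 v=4: → [0,4); WM=−∞
i=2 t=4 v=5: → [4,8); WM=1
i=3 t=4 v=6: → [4,8); WM=1
i=4 t=7 v=8: → [4,8); WM=1
i=5 t=8 v=1: → [8,12); WM=5; [0,4) fires=2
i=6 t=9 v=8: → [8,12); WM=5
i=7 t=2 v=8: → [0,4); WM=5
i=8 t=7 v=2: → [4,8); WM=6
i=9 t=10 v=8: → [8,12); WM=6
i=10 t=12 v=3: → [12,16); WM=6
i=11 t=14 v=9: → [12,16); WM=11; [4,8) fires=4
i=12 t=15 v=3: → [12,16); WM=11
i=13 t=15 v=8: → [12,16); WM=11
i=14 t=15 v=9: → [12,16); WM=12; [8,12) fires=3
i=15 t=16 v=8: → [16,20); WM=12
i=16 t=15 v=5: → [12,16); WM=12
i=17 t=16 v=9: → [16,20); WM=13

14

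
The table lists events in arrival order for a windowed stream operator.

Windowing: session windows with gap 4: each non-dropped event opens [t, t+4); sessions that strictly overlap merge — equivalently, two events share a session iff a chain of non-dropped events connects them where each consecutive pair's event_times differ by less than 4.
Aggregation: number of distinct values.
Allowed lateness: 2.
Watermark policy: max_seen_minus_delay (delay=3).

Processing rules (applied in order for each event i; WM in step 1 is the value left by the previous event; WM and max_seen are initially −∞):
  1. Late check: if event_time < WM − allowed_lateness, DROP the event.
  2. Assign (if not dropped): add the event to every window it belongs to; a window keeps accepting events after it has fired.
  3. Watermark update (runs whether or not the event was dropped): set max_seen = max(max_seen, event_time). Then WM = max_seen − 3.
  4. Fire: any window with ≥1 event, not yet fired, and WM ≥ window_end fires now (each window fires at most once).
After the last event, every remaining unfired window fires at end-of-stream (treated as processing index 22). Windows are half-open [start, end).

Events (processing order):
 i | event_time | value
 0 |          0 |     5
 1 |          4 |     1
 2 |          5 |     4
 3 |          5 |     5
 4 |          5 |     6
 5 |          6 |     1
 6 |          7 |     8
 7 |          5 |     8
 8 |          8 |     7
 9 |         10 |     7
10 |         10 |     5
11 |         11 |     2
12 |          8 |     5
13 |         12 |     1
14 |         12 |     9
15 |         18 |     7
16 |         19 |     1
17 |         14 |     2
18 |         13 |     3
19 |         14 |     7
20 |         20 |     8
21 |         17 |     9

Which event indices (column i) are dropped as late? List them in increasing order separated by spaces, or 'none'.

i=0 t=0 v=5: → [0,4); WM=-3
i=1 t=4 v=1: → [4,8); WM=1
i=2 t=5 v=4: → [4,9); WM=2
i=3 t=5 v=5: → [4,9); WM=2
i=4 t=5 v=6: → [4,9); WM=2
i=5 t=6 v=1: → [4,10); WM=3
i=6 t=7 v=8: → [4,11); WM=4
i=7 t=5 v=8: → [4,11); WM=4
i=8 t=8 v=7: → [4,12); WM=5
i=9 t=10 v=7: → [4,14); WM=7
i=10 t=10 v=5: → [4,14); WM=7
i=11 t=11 v=2: → [4,15); WM=8
i=12 t=8 v=5: → [4,15); WM=8
i=13 t=12 v=1: → [4,16); WM=9
i=14 t=12 v=9: → [4,16); WM=9
i=15 t=18 v=7: → [18,22); WM=15
i=16 t=19 v=1: → [18,23); WM=16
i=17 t=14 v=2: → [4,18); WM=16
i=18 t=13 v=3: DROP (t<16-2); WM=16
i=19 t=14 v=7: → [4,18); WM=16
i=20 t=20 v=8: → [18,24); WM=17
i=21 t=17 v=9: → [4,24); WM=17

18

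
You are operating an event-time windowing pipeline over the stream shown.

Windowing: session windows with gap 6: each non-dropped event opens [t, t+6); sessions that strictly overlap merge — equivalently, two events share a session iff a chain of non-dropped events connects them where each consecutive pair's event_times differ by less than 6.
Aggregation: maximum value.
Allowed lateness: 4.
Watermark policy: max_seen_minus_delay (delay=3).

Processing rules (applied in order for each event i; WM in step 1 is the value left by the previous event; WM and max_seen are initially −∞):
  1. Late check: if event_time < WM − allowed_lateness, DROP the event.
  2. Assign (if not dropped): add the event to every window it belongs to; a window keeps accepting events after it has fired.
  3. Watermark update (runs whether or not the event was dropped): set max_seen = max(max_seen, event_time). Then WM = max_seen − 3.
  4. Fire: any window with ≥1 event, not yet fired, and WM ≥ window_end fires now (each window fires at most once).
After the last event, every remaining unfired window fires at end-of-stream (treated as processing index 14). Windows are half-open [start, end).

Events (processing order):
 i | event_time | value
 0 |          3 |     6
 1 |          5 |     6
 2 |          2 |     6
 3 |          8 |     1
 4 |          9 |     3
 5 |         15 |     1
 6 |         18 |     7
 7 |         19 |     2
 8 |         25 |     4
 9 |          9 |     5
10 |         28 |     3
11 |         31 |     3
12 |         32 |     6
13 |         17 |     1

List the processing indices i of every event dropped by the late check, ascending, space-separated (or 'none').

i=0 t=3 v=6: → [3,9); WM=0
i=1 t=5 v=6: → [3,11); WM=2
i=2 t=2 v=6: → [2,11); WM=2
i=3 t=8 v=1: → [2,14); WM=5
i=4 t=9 v=3: → [2,15); WM=6
i=5 t=15 v=1: → [15,21); WM=12
i=6 t=18 v=7: → [15,24); WM=15
i=7 t=19 v=2: → [15,25); WM=16
i=8 t=25 v=4: → [25,31); WM=22
i=9 t=9 v=5: DROP (t<22-4); WM=22
i=10 t=28 v=3: → [25,34); WM=25
i=11 t=31 v=3: → [25,37); WM=28
i=12 t=32 v=6: → [25,38); WM=29
i=13 t=17 v=1: DROP (t<29-4); WM=29

9 13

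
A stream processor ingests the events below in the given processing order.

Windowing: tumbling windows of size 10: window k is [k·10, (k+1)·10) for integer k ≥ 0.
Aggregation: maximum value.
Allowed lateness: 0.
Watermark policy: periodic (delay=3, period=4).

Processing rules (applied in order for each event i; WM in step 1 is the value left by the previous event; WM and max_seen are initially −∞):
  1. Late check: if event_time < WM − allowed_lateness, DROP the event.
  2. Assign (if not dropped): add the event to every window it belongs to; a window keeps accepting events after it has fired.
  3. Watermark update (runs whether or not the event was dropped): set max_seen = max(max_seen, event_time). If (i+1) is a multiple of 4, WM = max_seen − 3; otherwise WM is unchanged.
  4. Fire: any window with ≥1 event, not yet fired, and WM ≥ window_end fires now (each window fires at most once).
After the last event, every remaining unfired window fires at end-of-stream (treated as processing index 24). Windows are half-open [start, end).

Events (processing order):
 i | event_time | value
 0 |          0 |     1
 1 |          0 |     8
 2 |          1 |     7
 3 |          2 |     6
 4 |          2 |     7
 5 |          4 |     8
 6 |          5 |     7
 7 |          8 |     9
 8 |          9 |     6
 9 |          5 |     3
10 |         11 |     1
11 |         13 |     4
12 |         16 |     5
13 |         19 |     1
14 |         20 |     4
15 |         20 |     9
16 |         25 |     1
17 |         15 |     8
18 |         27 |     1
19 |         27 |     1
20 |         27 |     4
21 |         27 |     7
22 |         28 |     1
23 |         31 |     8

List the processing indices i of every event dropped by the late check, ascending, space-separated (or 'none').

17

i=0 t=0 v=1: → [0,10); WM=−∞
i=1 t=0 v=8: → [0,10); WM=−∞
i=2 t=1 v=7: → [0,10); WM=−∞
i=3 t=2 v=6: → [0,10); WM=-1
i=4 t=2 v=7: → [0,10); WM=-1
i=5 t=4 v=8: → [0,10); WM=-1
i=6 t=5 v=7: → [0,10); WM=-1
i=7 t=8 v=9: → [0,10); WM=5
i=8 t=9 v=6: → [0,10); WM=5
i=9 t=5 v=3: → [0,10); WM=5
i=10 t=11 v=1: → [10,20); WM=5
i=11 t=13 v=4: → [10,20); WM=10; [0,10) fires=9
i=12 t=16 v=5: → [10,20); WM=10
i=13 t=19 v=1: → [10,20); WM=10
i=14 t=20 v=4: → [20,30); WM=10
i=15 t=20 v=9: → [20,30); WM=17
i=16 t=25 v=1: → [20,30); WM=17
i=17 t=15 v=8: DROP (t<17-0); WM=17
i=18 t=27 v=1: → [20,30); WM=17
i=19 t=27 v=1: → [20,30); WM=24; [10,20) fires=5
i=20 t=27 v=4: → [20,30); WM=24
i=21 t=27 v=7: → [20,30); WM=24
i=22 t=28 v=1: → [20,30); WM=24
i=23 t=31 v=8: → [30,40); WM=28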